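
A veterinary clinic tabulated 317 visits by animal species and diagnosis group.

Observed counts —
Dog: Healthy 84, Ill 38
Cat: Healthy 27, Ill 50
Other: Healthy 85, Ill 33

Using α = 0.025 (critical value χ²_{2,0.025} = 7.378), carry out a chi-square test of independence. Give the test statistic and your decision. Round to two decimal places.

31.13; reject H₀

Row totals: 122, 77, 118. Column totals: 196, 121. Grand total N = 317.
Expected counts (row total × column total / N):
  Dog, Healthy: 122×196/317 = 75.432
  Dog, Ill: 122×121/317 = 46.568
  Cat, Healthy: 77×196/317 = 47.609
  Cat, Ill: 77×121/317 = 29.391
  Other, Healthy: 118×196/317 = 72.959
  Other, Ill: 118×121/317 = 45.041
Contributions (O − E)²/E:
  (84 − 75.432)²/75.432 = 0.9732
  (38 − 46.568)²/46.568 = 1.5764
  (27 − 47.609)²/47.609 = 8.9212
  (50 − 29.391)²/29.391 = 14.4511
  (85 − 72.959)²/72.959 = 1.9872
  (33 − 45.041)²/45.041 = 3.2190
χ² = 0.9732 + 1.5764 + 8.9212 + 14.4511 + 1.9872 + 3.2190 = 31.13
df = (3−1)(2−1) = 2. Since 31.13 > 7.378, reject the null hypothesis of independence at α = 0.025.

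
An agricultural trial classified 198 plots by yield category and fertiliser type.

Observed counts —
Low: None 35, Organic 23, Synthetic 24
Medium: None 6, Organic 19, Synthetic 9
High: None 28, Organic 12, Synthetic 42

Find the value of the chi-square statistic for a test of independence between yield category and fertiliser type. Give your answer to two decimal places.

Row totals: 82, 34, 82. Column totals: 69, 54, 75. Grand total N = 198.
Expected counts (row total × column total / N):
  Low, None: 82×69/198 = 28.5758
  Low, Organic: 82×54/198 = 22.3636
  Low, Synthetic: 82×75/198 = 31.0606
  Medium, None: 34×69/198 = 11.8485
  Medium, Organic: 34×54/198 = 9.2727
  Medium, Synthetic: 34×75/198 = 12.8788
  High, None: 82×69/198 = 28.5758
  High, Organic: 82×54/198 = 22.3636
  High, Synthetic: 82×75/198 = 31.0606
Contributions (O − E)²/E:
  (35 − 28.5758)²/28.5758 = 1.4442
  (23 − 22.3636)²/22.3636 = 0.0181
  (24 − 31.0606)²/31.0606 = 1.6050
  (6 − 11.8485)²/11.8485 = 2.8869
  (19 − 9.2727)²/9.2727 = 10.2042
  (9 − 12.8788)²/12.8788 = 1.1682
  (28 − 28.5758)²/28.5758 = 0.0116
  (12 − 22.3636)²/22.3636 = 4.8026
  (42 − 31.0606)²/31.0606 = 3.8528
χ² = 1.4442 + 0.0181 + 1.6050 + 2.8869 + 10.2042 + 1.1682 + 0.0116 + 4.8026 + 3.8528 = 25.99

25.99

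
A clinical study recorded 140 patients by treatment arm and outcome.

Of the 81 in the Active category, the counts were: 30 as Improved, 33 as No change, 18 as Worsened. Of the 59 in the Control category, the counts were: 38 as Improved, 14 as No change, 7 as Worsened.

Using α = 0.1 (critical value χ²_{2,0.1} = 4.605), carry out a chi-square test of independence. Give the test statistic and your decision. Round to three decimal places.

10.258; reject H₀

Row totals: 81, 59. Column totals: 68, 47, 25. Grand total N = 140.
Expected counts (row total × column total / N):
  Active, Improved: 81×68/140 = 39.3429
  Active, No change: 81×47/140 = 27.1929
  Active, Worsened: 81×25/140 = 14.4643
  Control, Improved: 59×68/140 = 28.6571
  Control, No change: 59×47/140 = 19.8071
  Control, Worsened: 59×25/140 = 10.5357
Contributions (O − E)²/E:
  (30 − 39.3429)²/39.3429 = 2.2187
  (33 − 27.1929)²/27.1929 = 1.2401
  (18 − 14.4643)²/14.4643 = 0.8643
  (38 − 28.6571)²/28.6571 = 3.0460
  (14 − 19.8071)²/19.8071 = 1.7025
  (7 − 10.5357)²/10.5357 = 1.1866
χ² = 2.2187 + 1.2401 + 0.8643 + 3.0460 + 1.7025 + 1.1866 = 10.258
df = (2−1)(3−1) = 2. Since 10.258 > 4.605, reject the null hypothesis of independence at α = 0.1.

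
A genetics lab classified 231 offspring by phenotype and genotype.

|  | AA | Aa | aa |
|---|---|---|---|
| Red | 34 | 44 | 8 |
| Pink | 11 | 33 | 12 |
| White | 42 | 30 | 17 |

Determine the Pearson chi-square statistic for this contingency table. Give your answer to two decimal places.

Row totals: 86, 56, 89. Column totals: 87, 107, 37. Grand total N = 231.
Expected counts (row total × column total / N):
  Red, AA: 86×87/231 = 32.390
  Red, Aa: 86×107/231 = 39.835
  Red, aa: 86×37/231 = 13.775
  Pink, AA: 56×87/231 = 21.091
  Pink, Aa: 56×107/231 = 25.939
  Pink, aa: 56×37/231 = 8.970
  White, AA: 89×87/231 = 33.519
  White, Aa: 89×107/231 = 41.225
  White, aa: 89×37/231 = 14.255
Contributions (O − E)²/E:
  (34 − 32.390)²/32.390 = 0.0800
  (44 − 39.835)²/39.835 = 0.4355
  (8 − 13.775)²/13.775 = 2.4211
  (11 − 21.091)²/21.091 = 4.8280
  (33 − 25.939)²/25.939 = 1.9221
  (12 − 8.970)²/8.970 = 1.0235
  (42 − 33.519)²/33.519 = 2.1459
  (30 − 41.225)²/41.225 = 3.0564
  (17 − 14.255)²/14.255 = 0.5286
χ² = 0.0800 + 0.4355 + 2.4211 + 4.8280 + 1.9221 + 1.0235 + 2.1459 + 3.0564 + 0.5286 = 16.44

16.44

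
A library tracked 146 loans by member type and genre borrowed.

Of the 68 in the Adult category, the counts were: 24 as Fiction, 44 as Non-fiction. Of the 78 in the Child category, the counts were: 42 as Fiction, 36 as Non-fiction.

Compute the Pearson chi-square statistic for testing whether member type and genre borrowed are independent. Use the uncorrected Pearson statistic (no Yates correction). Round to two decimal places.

Row totals: 68, 78. Column totals: 66, 80. Grand total N = 146.
Expected counts (row total × column total / N):
  Adult, Fiction: 68×66/146 = 30.740
  Adult, Non-fiction: 68×80/146 = 37.260
  Child, Fiction: 78×66/146 = 35.260
  Child, Non-fiction: 78×80/146 = 42.740
Contributions (O − E)²/E:
  (24 − 30.740)²/30.740 = 1.4778
  (44 − 37.260)²/37.260 = 1.2192
  (42 − 35.260)²/35.260 = 1.2884
  (36 − 42.740)²/42.740 = 1.0629
χ² = 1.4778 + 1.2192 + 1.2884 + 1.0629 = 5.05

5.05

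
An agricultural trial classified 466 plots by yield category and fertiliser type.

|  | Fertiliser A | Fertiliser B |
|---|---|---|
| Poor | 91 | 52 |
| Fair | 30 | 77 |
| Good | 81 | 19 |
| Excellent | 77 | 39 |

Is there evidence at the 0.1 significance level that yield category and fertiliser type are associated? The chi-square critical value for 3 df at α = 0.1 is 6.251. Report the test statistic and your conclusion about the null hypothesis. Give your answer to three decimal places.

Row totals: 143, 107, 100, 116. Column totals: 279, 187. Grand total N = 466.
Expected counts (row total × column total / N):
  Poor, Fertiliser A: 143×279/466 = 85.6159
  Poor, Fertiliser B: 143×187/466 = 57.3841
  Fair, Fertiliser A: 107×279/466 = 64.0622
  Fair, Fertiliser B: 107×187/466 = 42.9378
  Good, Fertiliser A: 100×279/466 = 59.8712
  Good, Fertiliser B: 100×187/466 = 40.1288
  Excellent, Fertiliser A: 116×279/466 = 69.4506
  Excellent, Fertiliser B: 116×187/466 = 46.5494
Contributions (O − E)²/E:
  (91 − 85.6159)²/85.6159 = 0.3386
  (52 − 57.3841)²/57.3841 = 0.5052
  (30 − 64.0622)²/64.0622 = 18.1110
  (77 − 42.9378)²/42.9378 = 27.0213
  (81 − 59.8712)²/59.8712 = 7.4564
  (19 − 40.1288)²/40.1288 = 11.1248
  (77 − 69.4506)²/69.4506 = 0.8206
  (39 − 46.5494)²/46.5494 = 1.2244
χ² = 0.3386 + 0.5052 + 18.1110 + 27.0213 + 7.4564 + 11.1248 + 0.8206 + 1.2244 = 66.602
df = (4−1)(2−1) = 3. Since 66.602 > 6.251, reject the null hypothesis of independence at α = 0.1.

66.602; reject H₀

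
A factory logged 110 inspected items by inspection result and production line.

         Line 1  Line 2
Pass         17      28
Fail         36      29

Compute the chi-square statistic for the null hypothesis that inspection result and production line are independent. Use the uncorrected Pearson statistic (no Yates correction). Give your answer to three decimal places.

3.302

Row totals: 45, 65. Column totals: 53, 57. Grand total N = 110.
Expected counts (row total × column total / N):
  Pass, Line 1: 45×53/110 = 21.6818
  Pass, Line 2: 45×57/110 = 23.3182
  Fail, Line 1: 65×53/110 = 31.3182
  Fail, Line 2: 65×57/110 = 33.6818
Contributions (O − E)²/E:
  (17 − 21.6818)²/21.6818 = 1.0110
  (28 − 23.3182)²/23.3182 = 0.9400
  (36 − 31.3182)²/31.3182 = 0.6999
  (29 − 33.6818)²/33.6818 = 0.6508
χ² = 1.0110 + 0.9400 + 0.6999 + 0.6508 = 3.302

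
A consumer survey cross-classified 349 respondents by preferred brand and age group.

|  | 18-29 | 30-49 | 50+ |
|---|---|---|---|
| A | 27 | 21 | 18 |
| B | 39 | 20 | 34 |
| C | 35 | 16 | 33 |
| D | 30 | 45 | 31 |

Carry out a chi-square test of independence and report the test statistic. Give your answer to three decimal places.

Row totals: 66, 93, 84, 106. Column totals: 131, 102, 116. Grand total N = 349.
Expected counts (row total × column total / N):
  A, 18-29: 66×131/349 = 24.7736
  A, 30-49: 66×102/349 = 19.2894
  A, 50+: 66×116/349 = 21.9370
  B, 18-29: 93×131/349 = 34.9083
  B, 30-49: 93×102/349 = 27.1805
  B, 50+: 93×116/349 = 30.9112
  C, 18-29: 84×131/349 = 31.5301
  C, 30-49: 84×102/349 = 24.5501
  C, 50+: 84×116/349 = 27.9198
  D, 18-29: 106×131/349 = 39.7880
  D, 30-49: 106×102/349 = 30.9799
  D, 50+: 106×116/349 = 35.2321
Contributions (O − E)²/E:
  (27 − 24.7736)²/24.7736 = 0.2001
  (21 − 19.2894)²/19.2894 = 0.1517
  (18 − 21.9370)²/21.9370 = 0.7066
  (39 − 34.9083)²/34.9083 = 0.4796
  (20 − 27.1805)²/27.1805 = 1.8969
  (34 − 30.9112)²/30.9112 = 0.3086
  (35 − 31.5301)²/31.5301 = 0.3819
  (16 − 24.5501)²/24.5501 = 2.9778
  (33 − 27.9198)²/27.9198 = 0.9244
  (30 − 39.7880)²/39.7880 = 2.4079
  (45 − 30.9799)²/30.9799 = 6.3449
  (31 − 35.2321)²/35.2321 = 0.5084
χ² = 0.2001 + 0.1517 + 0.7066 + 0.4796 + 1.8969 + 0.3086 + 0.3819 + 2.9778 + 0.9244 + 2.4079 + 6.3449 + 0.5084 = 17.289

17.289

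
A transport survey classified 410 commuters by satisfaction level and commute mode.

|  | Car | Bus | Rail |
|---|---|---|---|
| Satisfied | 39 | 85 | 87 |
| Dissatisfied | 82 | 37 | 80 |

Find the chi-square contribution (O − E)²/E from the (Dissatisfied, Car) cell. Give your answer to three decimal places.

Row total (Dissatisfied) = 199; column total (Car) = 121; N = 410.
Expected count E = 199 × 121 / 410 = 58.7293.
Contribution = (O − E)²/E = (82 − 58.7293)² / 58.7293 = 9.221.

9.221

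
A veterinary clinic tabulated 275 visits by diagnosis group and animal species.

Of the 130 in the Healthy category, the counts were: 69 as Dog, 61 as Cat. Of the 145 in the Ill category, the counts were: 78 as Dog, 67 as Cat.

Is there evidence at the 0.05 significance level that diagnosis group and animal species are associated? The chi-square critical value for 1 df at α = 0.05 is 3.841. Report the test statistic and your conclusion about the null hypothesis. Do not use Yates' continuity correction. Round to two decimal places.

Row totals: 130, 145. Column totals: 147, 128. Grand total N = 275.
Expected counts (row total × column total / N):
  Healthy, Dog: 130×147/275 = 69.491
  Healthy, Cat: 130×128/275 = 60.509
  Ill, Dog: 145×147/275 = 77.509
  Ill, Cat: 145×128/275 = 67.491
Contributions (O − E)²/E:
  (69 − 69.491)²/69.491 = 0.0035
  (61 − 60.509)²/60.509 = 0.0040
  (78 − 77.509)²/77.509 = 0.0031
  (67 − 67.491)²/67.491 = 0.0036
χ² = 0.0035 + 0.0040 + 0.0031 + 0.0036 = 0.01
df = (2−1)(2−1) = 1. Since 0.01 < 3.841, fail to reject the null hypothesis of independence at α = 0.05.

0.01; fail to reject H₀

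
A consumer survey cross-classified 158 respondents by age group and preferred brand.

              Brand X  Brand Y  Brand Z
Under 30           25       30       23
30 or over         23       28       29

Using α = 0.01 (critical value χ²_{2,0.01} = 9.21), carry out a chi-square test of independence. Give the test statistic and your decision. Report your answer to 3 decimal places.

Row totals: 78, 80. Column totals: 48, 58, 52. Grand total N = 158.
Expected counts (row total × column total / N):
  Under 30, Brand X: 78×48/158 = 23.6962
  Under 30, Brand Y: 78×58/158 = 28.6329
  Under 30, Brand Z: 78×52/158 = 25.6709
  30 or over, Brand X: 80×48/158 = 24.3038
  30 or over, Brand Y: 80×58/158 = 29.3671
  30 or over, Brand Z: 80×52/158 = 26.3291
Contributions (O − E)²/E:
  (25 − 23.6962)²/23.6962 = 0.0717
  (30 − 28.6329)²/28.6329 = 0.0653
  (23 − 25.6709)²/25.6709 = 0.2779
  (23 − 24.3038)²/24.3038 = 0.0699
  (28 − 29.3671)²/29.3671 = 0.0636
  (29 − 26.3291)²/26.3291 = 0.2709
χ² = 0.0717 + 0.0653 + 0.2779 + 0.0699 + 0.0636 + 0.2709 = 0.819
df = (2−1)(3−1) = 2. Since 0.819 < 9.21, fail to reject the null hypothesis of independence at α = 0.01.

0.819; fail to reject H₀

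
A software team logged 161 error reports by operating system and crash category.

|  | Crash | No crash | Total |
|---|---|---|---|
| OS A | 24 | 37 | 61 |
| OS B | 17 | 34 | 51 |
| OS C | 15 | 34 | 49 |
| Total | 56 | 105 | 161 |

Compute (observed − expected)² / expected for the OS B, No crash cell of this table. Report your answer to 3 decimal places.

0.016

Row total (OS B) = 51; column total (No crash) = 105; N = 161.
Expected count E = 51 × 105 / 161 = 33.2609.
Contribution = (O − E)²/E = (34 − 33.2609)² / 33.2609 = 0.016.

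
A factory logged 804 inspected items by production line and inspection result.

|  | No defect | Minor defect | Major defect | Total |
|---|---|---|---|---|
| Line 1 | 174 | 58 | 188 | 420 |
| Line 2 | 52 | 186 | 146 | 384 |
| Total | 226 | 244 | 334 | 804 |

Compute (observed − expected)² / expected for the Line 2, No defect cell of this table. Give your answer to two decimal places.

Row total (Line 2) = 384; column total (No defect) = 226; N = 804.
Expected count E = 384 × 226 / 804 = 107.940.
Contribution = (O − E)²/E = (52 − 107.940)² / 107.940 = 28.99.

28.99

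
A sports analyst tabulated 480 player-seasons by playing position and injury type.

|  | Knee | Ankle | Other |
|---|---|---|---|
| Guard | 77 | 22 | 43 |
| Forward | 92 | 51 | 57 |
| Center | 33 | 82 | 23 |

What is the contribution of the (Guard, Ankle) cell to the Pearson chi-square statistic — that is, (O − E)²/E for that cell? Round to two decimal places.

12.41

Row total (Guard) = 142; column total (Ankle) = 155; N = 480.
Expected count E = 142 × 155 / 480 = 45.854.
Contribution = (O − E)²/E = (22 − 45.854)² / 45.854 = 12.41.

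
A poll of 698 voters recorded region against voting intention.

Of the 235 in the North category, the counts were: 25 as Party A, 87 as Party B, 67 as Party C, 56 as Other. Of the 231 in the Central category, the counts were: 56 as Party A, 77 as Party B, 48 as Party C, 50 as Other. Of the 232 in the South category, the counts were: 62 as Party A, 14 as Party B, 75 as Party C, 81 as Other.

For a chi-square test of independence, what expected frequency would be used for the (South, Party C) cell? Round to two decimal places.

63.15

Row total (South) = 232; column total (Party C) = 190; grand total N = 698.
Expected count = (row total × column total) / N = 232 × 190 / 698 = 63.15.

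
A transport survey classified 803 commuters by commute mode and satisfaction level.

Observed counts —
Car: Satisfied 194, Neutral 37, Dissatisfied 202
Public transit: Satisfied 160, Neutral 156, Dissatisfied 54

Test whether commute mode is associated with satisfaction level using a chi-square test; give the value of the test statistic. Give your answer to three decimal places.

158.232

Row totals: 433, 370. Column totals: 354, 193, 256. Grand total N = 803.
Expected counts (row total × column total / N):
  Car, Satisfied: 433×354/803 = 190.88667
  Car, Neutral: 433×193/803 = 104.07098
  Car, Dissatisfied: 433×256/803 = 138.04234
  Public transit, Satisfied: 370×354/803 = 163.11333
  Public transit, Neutral: 370×193/803 = 88.92902
  Public transit, Dissatisfied: 370×256/803 = 117.95766
Contributions (O − E)²/E:
  (194 − 190.88667)²/190.88667 = 0.0508
  (37 − 104.07098)²/104.07098 = 43.2255
  (202 − 138.04234)²/138.04234 = 29.6328
  (160 − 163.11333)²/163.11333 = 0.0594
  (156 − 88.92902)²/88.92902 = 50.5855
  (54 − 117.95766)²/117.95766 = 34.6784
χ² = 0.0508 + 43.2255 + 29.6328 + 0.0594 + 50.5855 + 34.6784 = 158.232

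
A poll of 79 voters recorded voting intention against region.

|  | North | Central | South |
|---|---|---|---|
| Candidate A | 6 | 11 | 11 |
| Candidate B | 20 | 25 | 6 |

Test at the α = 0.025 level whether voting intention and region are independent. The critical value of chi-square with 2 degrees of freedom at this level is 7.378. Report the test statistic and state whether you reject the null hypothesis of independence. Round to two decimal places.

8.48; reject H₀

Row totals: 28, 51. Column totals: 26, 36, 17. Grand total N = 79.
Expected counts (row total × column total / N):
  Candidate A, North: 28×26/79 = 9.2152
  Candidate A, Central: 28×36/79 = 12.7595
  Candidate A, South: 28×17/79 = 6.0253
  Candidate B, North: 51×26/79 = 16.7848
  Candidate B, Central: 51×36/79 = 23.2405
  Candidate B, South: 51×17/79 = 10.9747
Contributions (O − E)²/E:
  (6 − 9.2152)²/9.2152 = 1.1218
  (11 − 12.7595)²/12.7595 = 0.2426
  (11 − 6.0253)²/6.0253 = 4.1073
  (20 − 16.7848)²/16.7848 = 0.6159
  (25 − 23.2405)²/23.2405 = 0.1332
  (6 − 10.9747)²/10.9747 = 2.2550
χ² = 1.1218 + 0.2426 + 4.1073 + 0.6159 + 0.1332 + 2.2550 = 8.48
df = (2−1)(3−1) = 2. Since 8.48 > 7.378, reject the null hypothesis of independence at α = 0.025.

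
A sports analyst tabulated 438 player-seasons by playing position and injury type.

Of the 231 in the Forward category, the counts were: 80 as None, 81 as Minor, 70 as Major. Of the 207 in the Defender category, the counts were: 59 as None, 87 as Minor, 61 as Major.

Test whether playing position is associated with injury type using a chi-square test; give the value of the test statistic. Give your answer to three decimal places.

2.698

Row totals: 231, 207. Column totals: 139, 168, 131. Grand total N = 438.
Expected counts (row total × column total / N):
  Forward, None: 231×139/438 = 73.3082
  Forward, Minor: 231×168/438 = 88.6027
  Forward, Major: 231×131/438 = 69.0890
  Defender, None: 207×139/438 = 65.6918
  Defender, Minor: 207×168/438 = 79.3973
  Defender, Major: 207×131/438 = 61.9110
Contributions (O − E)²/E:
  (80 − 73.3082)²/73.3082 = 0.6108
  (81 − 88.6027)²/88.6027 = 0.6524
  (70 − 69.0890)²/69.0890 = 0.0120
  (59 − 65.6918)²/65.6918 = 0.6817
  (87 − 79.3973)²/79.3973 = 0.7280
  (61 − 61.9110)²/61.9110 = 0.0134
χ² = 0.6108 + 0.6524 + 0.0120 + 0.6817 + 0.7280 + 0.0134 = 2.698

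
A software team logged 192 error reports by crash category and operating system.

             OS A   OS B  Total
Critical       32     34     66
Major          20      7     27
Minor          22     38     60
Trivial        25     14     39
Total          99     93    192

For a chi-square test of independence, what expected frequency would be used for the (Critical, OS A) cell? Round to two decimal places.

Row total (Critical) = 66; column total (OS A) = 99; grand total N = 192.
Expected count = (row total × column total) / N = 66 × 99 / 192 = 34.03.

34.03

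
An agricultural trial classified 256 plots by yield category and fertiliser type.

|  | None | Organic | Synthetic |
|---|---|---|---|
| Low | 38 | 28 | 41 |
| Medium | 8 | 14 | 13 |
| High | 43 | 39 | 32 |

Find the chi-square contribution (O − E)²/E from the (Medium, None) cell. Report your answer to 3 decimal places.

Row total (Medium) = 35; column total (None) = 89; N = 256.
Expected count E = 35 × 89 / 256 = 12.1680.
Contribution = (O − E)²/E = (8 − 12.1680)² / 12.1680 = 1.428.

1.428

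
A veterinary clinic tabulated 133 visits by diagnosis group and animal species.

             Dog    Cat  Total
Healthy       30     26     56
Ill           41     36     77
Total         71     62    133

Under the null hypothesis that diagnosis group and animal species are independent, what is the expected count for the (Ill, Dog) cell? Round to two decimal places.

41.11

Row total (Ill) = 77; column total (Dog) = 71; grand total N = 133.
Expected count = (row total × column total) / N = 77 × 71 / 133 = 41.11.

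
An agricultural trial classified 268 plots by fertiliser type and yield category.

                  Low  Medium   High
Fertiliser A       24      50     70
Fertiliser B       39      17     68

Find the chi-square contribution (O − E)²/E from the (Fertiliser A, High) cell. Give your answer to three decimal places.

Row total (Fertiliser A) = 144; column total (High) = 138; N = 268.
Expected count E = 144 × 138 / 268 = 74.1493.
Contribution = (O − E)²/E = (70 − 74.1493)² / 74.1493 = 0.232.

0.232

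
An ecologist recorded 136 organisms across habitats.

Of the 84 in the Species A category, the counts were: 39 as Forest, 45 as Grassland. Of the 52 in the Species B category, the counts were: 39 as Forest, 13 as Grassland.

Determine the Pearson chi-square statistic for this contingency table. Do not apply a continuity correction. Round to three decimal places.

10.719

Row totals: 84, 52. Column totals: 78, 58. Grand total N = 136.
Expected counts (row total × column total / N):
  Species A, Forest: 84×78/136 = 48.1765
  Species A, Grassland: 84×58/136 = 35.8235
  Species B, Forest: 52×78/136 = 29.8235
  Species B, Grassland: 52×58/136 = 22.1765
Contributions (O − E)²/E:
  (39 − 48.1765)²/48.1765 = 1.7479
  (45 − 35.8235)²/35.8235 = 2.3506
  (39 − 29.8235)²/29.8235 = 2.8236
  (13 − 22.1765)²/22.1765 = 3.7972
χ² = 1.7479 + 2.3506 + 2.8236 + 3.7972 = 10.719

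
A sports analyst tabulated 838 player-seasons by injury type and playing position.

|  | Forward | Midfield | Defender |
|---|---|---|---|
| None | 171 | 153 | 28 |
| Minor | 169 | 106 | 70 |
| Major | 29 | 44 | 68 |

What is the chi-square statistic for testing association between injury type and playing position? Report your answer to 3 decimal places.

112.673

Row totals: 352, 345, 141. Column totals: 369, 303, 166. Grand total N = 838.
Expected counts (row total × column total / N):
  None, Forward: 352×369/838 = 154.9976
  None, Midfield: 352×303/838 = 127.2745
  None, Defender: 352×166/838 = 69.7279
  Minor, Forward: 345×369/838 = 151.9153
  Minor, Midfield: 345×303/838 = 124.7434
  Minor, Defender: 345×166/838 = 68.3413
  Major, Forward: 141×369/838 = 62.0871
  Major, Midfield: 141×303/838 = 50.9821
  Major, Defender: 141×166/838 = 27.9308
Contributions (O − E)²/E:
  (171 − 154.9976)²/154.9976 = 1.6521
  (153 − 127.2745)²/127.2745 = 5.1998
  (28 − 69.7279)²/69.7279 = 24.9716
  (169 − 151.9153)²/151.9153 = 1.9214
  (106 − 124.7434)²/124.7434 = 2.8163
  (70 − 68.3413)²/68.3413 = 0.0403
  (29 − 62.0871)²/62.0871 = 17.6326
  (44 − 50.9821)²/50.9821 = 0.9562
  (68 − 27.9308)²/27.9308 = 57.4828
χ² = 1.6521 + 5.1998 + 24.9716 + 1.9214 + 2.8163 + 0.0403 + 17.6326 + 0.9562 + 57.4828 = 112.673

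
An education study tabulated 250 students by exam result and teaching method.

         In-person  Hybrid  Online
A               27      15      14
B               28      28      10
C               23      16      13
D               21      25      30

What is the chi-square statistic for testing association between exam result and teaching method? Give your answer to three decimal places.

14.679

Row totals: 56, 66, 52, 76. Column totals: 99, 84, 67. Grand total N = 250.
Expected counts (row total × column total / N):
  A, In-person: 56×99/250 = 22.1760
  A, Hybrid: 56×84/250 = 18.8160
  A, Online: 56×67/250 = 15.0080
  B, In-person: 66×99/250 = 26.1360
  B, Hybrid: 66×84/250 = 22.1760
  B, Online: 66×67/250 = 17.6880
  C, In-person: 52×99/250 = 20.5920
  C, Hybrid: 52×84/250 = 17.4720
  C, Online: 52×67/250 = 13.9360
  D, In-person: 76×99/250 = 30.0960
  D, Hybrid: 76×84/250 = 25.5360
  D, Online: 76×67/250 = 20.3680
Contributions (O − E)²/E:
  (27 − 22.1760)²/22.1760 = 1.0494
  (15 − 18.8160)²/18.8160 = 0.7739
  (14 − 15.0080)²/15.0080 = 0.0677
  (28 − 26.1360)²/26.1360 = 0.1329
  (28 − 22.1760)²/22.1760 = 1.5295
  (10 − 17.6880)²/17.6880 = 3.3416
  (23 − 20.5920)²/20.5920 = 0.2816
  (16 − 17.4720)²/17.4720 = 0.1240
  (13 − 13.9360)²/13.9360 = 0.0629
  (21 − 30.0960)²/30.0960 = 2.7491
  (25 − 25.5360)²/25.5360 = 0.0113
  (30 − 20.3680)²/20.3680 = 4.5550
χ² = 1.0494 + 0.7739 + 0.0677 + 0.1329 + 1.5295 + 3.3416 + 0.2816 + 0.1240 + 0.0629 + 2.7491 + 0.0113 + 4.5550 = 14.679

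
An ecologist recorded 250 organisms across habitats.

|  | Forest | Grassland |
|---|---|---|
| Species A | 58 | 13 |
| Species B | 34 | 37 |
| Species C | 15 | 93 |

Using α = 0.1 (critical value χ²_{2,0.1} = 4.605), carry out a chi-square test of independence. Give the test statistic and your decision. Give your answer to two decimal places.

Row totals: 71, 71, 108. Column totals: 107, 143. Grand total N = 250.
Expected counts (row total × column total / N):
  Species A, Forest: 71×107/250 = 30.388
  Species A, Grassland: 71×143/250 = 40.612
  Species B, Forest: 71×107/250 = 30.388
  Species B, Grassland: 71×143/250 = 40.612
  Species C, Forest: 108×107/250 = 46.224
  Species C, Grassland: 108×143/250 = 61.776
Contributions (O − E)²/E:
  (58 − 30.388)²/30.388 = 25.0896
  (13 − 40.612)²/40.612 = 18.7733
  (34 − 30.388)²/30.388 = 0.4293
  (37 − 40.612)²/40.612 = 0.3212
  (15 − 46.224)²/46.224 = 21.0916
  (93 − 61.776)²/61.776 = 15.7818
χ² = 25.0896 + 18.7733 + 0.4293 + 0.3212 + 21.0916 + 15.7818 = 81.49
df = (3−1)(2−1) = 2. Since 81.49 > 4.605, reject the null hypothesis of independence at α = 0.1.

81.49; reject H₀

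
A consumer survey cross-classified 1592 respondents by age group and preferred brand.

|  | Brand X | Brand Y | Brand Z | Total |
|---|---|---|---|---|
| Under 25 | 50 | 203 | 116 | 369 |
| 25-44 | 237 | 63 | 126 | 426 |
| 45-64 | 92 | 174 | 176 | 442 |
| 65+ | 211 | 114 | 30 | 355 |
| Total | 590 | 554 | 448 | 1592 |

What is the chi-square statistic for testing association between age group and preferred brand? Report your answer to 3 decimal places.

341.927

Grand total N = 1592.
Expected counts (row total × column total / N):
  Under 25, Brand X: 369×590/1592 = 136.7525
  Under 25, Brand Y: 369×554/1592 = 128.4083
  Under 25, Brand Z: 369×448/1592 = 103.8392
  25-44, Brand X: 426×590/1592 = 157.8769
  25-44, Brand Y: 426×554/1592 = 148.2437
  25-44, Brand Z: 426×448/1592 = 119.8794
  45-64, Brand X: 442×590/1592 = 163.8065
  45-64, Brand Y: 442×554/1592 = 153.8116
  45-64, Brand Z: 442×448/1592 = 124.3819
  65+, Brand X: 355×590/1592 = 131.5641
  65+, Brand Y: 355×554/1592 = 123.5364
  65+, Brand Z: 355×448/1592 = 99.8995
Contributions (O − E)²/E:
  (50 − 136.7525)²/136.7525 = 55.0337
  (203 − 128.4083)²/128.4083 = 43.3299
  (116 − 103.8392)²/103.8392 = 1.4242
  (237 − 157.8769)²/157.8769 = 39.6541
  (63 − 148.2437)²/148.2437 = 49.0172
  (126 − 119.8794)²/119.8794 = 0.3125
  (92 − 163.8065)²/163.8065 = 31.4772
  (174 − 153.8116)²/153.8116 = 2.6498
  (176 − 124.3819)²/124.3819 = 21.4214
  (211 − 131.5641)²/131.5641 = 47.9619
  (114 − 123.5364)²/123.5364 = 0.7362
  (30 − 99.8995)²/99.8995 = 48.9086
χ² = 55.0337 + 43.3299 + 1.4242 + 39.6541 + 49.0172 + 0.3125 + 31.4772 + 2.6498 + 21.4214 + 47.9619 + 0.7362 + 48.9086 = 341.927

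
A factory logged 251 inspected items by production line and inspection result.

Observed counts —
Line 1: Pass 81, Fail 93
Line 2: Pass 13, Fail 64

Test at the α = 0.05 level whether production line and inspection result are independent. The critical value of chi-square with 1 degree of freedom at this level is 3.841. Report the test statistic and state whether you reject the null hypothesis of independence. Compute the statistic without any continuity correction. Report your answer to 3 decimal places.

Row totals: 174, 77. Column totals: 94, 157. Grand total N = 251.
Expected counts (row total × column total / N):
  Line 1, Pass: 174×94/251 = 65.1633
  Line 1, Fail: 174×157/251 = 108.8367
  Line 2, Pass: 77×94/251 = 28.8367
  Line 2, Fail: 77×157/251 = 48.1633
Contributions (O − E)²/E:
  (81 − 65.1633)²/65.1633 = 3.8488
  (93 − 108.8367)²/108.8367 = 2.3044
  (13 − 28.8367)²/28.8367 = 8.6973
  (64 − 48.1633)²/48.1633 = 5.2073
χ² = 3.8488 + 2.3044 + 8.6973 + 5.2073 = 20.058
df = (2−1)(2−1) = 1. Since 20.058 > 3.841, reject the null hypothesis of independence at α = 0.05.

20.058; reject H₀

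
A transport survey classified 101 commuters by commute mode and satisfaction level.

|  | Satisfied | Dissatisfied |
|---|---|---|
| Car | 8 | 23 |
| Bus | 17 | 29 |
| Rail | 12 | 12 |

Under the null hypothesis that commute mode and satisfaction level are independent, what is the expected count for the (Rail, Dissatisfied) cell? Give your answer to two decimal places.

15.21

Row total (Rail) = 24; column total (Dissatisfied) = 64; grand total N = 101.
Expected count = (row total × column total) / N = 24 × 64 / 101 = 15.21.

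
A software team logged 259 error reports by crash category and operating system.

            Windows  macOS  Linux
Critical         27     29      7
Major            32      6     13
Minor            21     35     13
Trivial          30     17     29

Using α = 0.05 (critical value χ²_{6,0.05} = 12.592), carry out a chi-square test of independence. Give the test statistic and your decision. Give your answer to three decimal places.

Row totals: 63, 51, 69, 76. Column totals: 110, 87, 62. Grand total N = 259.
Expected counts (row total × column total / N):
  Critical, Windows: 63×110/259 = 26.7568
  Critical, macOS: 63×87/259 = 21.1622
  Critical, Linux: 63×62/259 = 15.0811
  Major, Windows: 51×110/259 = 21.6602
  Major, macOS: 51×87/259 = 17.1313
  Major, Linux: 51×62/259 = 12.2085
  Minor, Windows: 69×110/259 = 29.3050
  Minor, macOS: 69×87/259 = 23.1776
  Minor, Linux: 69×62/259 = 16.5174
  Trivial, Windows: 76×110/259 = 32.2780
  Trivial, macOS: 76×87/259 = 25.5290
  Trivial, Linux: 76×62/259 = 18.1931
Contributions (O − E)²/E:
  (27 − 26.7568)²/26.7568 = 0.0022
  (29 − 21.1622)²/21.1622 = 2.9029
  (7 − 15.0811)²/15.0811 = 4.3302
  (32 − 21.6602)²/21.6602 = 4.9358
  (6 − 17.1313)²/17.1313 = 7.2327
  (13 − 12.2085)²/12.2085 = 0.0513
  (21 − 29.3050)²/29.3050 = 2.3536
  (35 − 23.1776)²/23.1776 = 6.0304
  (13 − 16.5174)²/16.5174 = 0.7490
  (30 − 32.2780)²/32.2780 = 0.1608
  (17 − 25.5290)²/25.5290 = 2.8495
  (29 − 18.1931)²/18.1931 = 6.4194
χ² = 0.0022 + 2.9029 + 4.3302 + 4.9358 + 7.2327 + 0.0513 + 2.3536 + 6.0304 + 0.7490 + 0.1608 + 2.8495 + 6.4194 = 38.018
df = (4−1)(3−1) = 6. Since 38.018 > 12.592, reject the null hypothesis of independence at α = 0.05.

38.018; reject H₀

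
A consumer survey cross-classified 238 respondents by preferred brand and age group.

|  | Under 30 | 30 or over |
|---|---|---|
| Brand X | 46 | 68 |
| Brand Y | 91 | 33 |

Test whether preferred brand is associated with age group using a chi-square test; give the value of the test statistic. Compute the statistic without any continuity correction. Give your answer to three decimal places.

26.536

Row totals: 114, 124. Column totals: 137, 101. Grand total N = 238.
Expected counts (row total × column total / N):
  Brand X, Under 30: 114×137/238 = 65.6218
  Brand X, 30 or over: 114×101/238 = 48.3782
  Brand Y, Under 30: 124×137/238 = 71.3782
  Brand Y, 30 or over: 124×101/238 = 52.6218
Contributions (O − E)²/E:
  (46 − 65.6218)²/65.6218 = 5.8672
  (68 − 48.3782)²/48.3782 = 7.9584
  (91 − 71.3782)²/71.3782 = 5.3940
  (33 − 52.6218)²/52.6218 = 7.3166
χ² = 5.8672 + 7.9584 + 5.3940 + 7.3166 = 26.536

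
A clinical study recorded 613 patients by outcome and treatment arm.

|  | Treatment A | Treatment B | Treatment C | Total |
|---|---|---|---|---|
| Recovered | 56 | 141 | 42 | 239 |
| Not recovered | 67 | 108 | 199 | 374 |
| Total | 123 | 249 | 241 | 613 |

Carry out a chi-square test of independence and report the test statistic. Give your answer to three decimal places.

81.875

Grand total N = 613.
Expected counts (row total × column total / N):
  Recovered, Treatment A: 239×123/613 = 47.9560
  Recovered, Treatment B: 239×249/613 = 97.0816
  Recovered, Treatment C: 239×241/613 = 93.9625
  Not recovered, Treatment A: 374×123/613 = 75.0440
  Not recovered, Treatment B: 374×249/613 = 151.9184
  Not recovered, Treatment C: 374×241/613 = 147.0375
Contributions (O − E)²/E:
  (56 − 47.9560)²/47.9560 = 1.3493
  (141 − 97.0816)²/97.0816 = 19.8681
  (42 − 93.9625)²/93.9625 = 28.7359
  (67 − 75.0440)²/75.0440 = 0.8622
  (108 − 151.9184)²/151.9184 = 12.6965
  (199 − 147.0375)²/147.0375 = 18.3634
χ² = 1.3493 + 19.8681 + 28.7359 + 0.8622 + 12.6965 + 18.3634 = 81.875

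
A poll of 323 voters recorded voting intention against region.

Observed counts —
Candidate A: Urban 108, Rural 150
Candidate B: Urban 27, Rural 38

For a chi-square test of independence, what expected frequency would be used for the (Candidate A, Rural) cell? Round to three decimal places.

Row total (Candidate A) = 258; column total (Rural) = 188; grand total N = 323.
Expected count = (row total × column total) / N = 258 × 188 / 323 = 150.167.

150.167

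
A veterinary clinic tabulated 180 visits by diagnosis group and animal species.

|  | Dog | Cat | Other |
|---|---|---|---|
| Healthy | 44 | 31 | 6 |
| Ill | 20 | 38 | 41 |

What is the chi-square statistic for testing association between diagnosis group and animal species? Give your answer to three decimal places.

34.317

Row totals: 81, 99. Column totals: 64, 69, 47. Grand total N = 180.
Expected counts (row total × column total / N):
  Healthy, Dog: 81×64/180 = 28.8000
  Healthy, Cat: 81×69/180 = 31.0500
  Healthy, Other: 81×47/180 = 21.1500
  Ill, Dog: 99×64/180 = 35.2000
  Ill, Cat: 99×69/180 = 37.9500
  Ill, Other: 99×47/180 = 25.8500
Contributions (O − E)²/E:
  (44 − 28.8000)²/28.8000 = 8.0222
  (31 − 31.0500)²/31.0500 = 0.0001
  (6 − 21.1500)²/21.1500 = 10.8521
  (20 − 35.2000)²/35.2000 = 6.5636
  (38 − 37.9500)²/37.9500 = 0.0001
  (41 − 25.8500)²/25.8500 = 8.8790
χ² = 8.0222 + 0.0001 + 10.8521 + 6.5636 + 0.0001 + 8.8790 = 34.317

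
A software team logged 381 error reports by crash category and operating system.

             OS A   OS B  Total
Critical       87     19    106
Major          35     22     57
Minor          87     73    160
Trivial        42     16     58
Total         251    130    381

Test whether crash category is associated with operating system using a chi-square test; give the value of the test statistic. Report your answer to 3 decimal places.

23.400

Grand total N = 381.
Expected counts (row total × column total / N):
  Critical, OS A: 106×251/381 = 69.8320
  Critical, OS B: 106×130/381 = 36.1680
  Major, OS A: 57×251/381 = 37.5512
  Major, OS B: 57×130/381 = 19.4488
  Minor, OS A: 160×251/381 = 105.4068
  Minor, OS B: 160×130/381 = 54.5932
  Trivial, OS A: 58×251/381 = 38.2100
  Trivial, OS B: 58×130/381 = 19.7900
Contributions (O − E)²/E:
  (87 − 69.8320)²/69.8320 = 4.2207
  (19 − 36.1680)²/36.1680 = 8.1492
  (35 − 37.5512)²/37.5512 = 0.1733
  (22 − 19.4488)²/19.4488 = 0.3347
  (87 − 105.4068)²/105.4068 = 3.2143
  (73 − 54.5932)²/54.5932 = 6.2061
  (42 − 38.2100)²/38.2100 = 0.3759
  (16 − 19.7900)²/19.7900 = 0.7258
χ² = 4.2207 + 8.1492 + 0.1733 + 0.3347 + 3.2143 + 6.2061 + 0.3759 + 0.7258 = 23.400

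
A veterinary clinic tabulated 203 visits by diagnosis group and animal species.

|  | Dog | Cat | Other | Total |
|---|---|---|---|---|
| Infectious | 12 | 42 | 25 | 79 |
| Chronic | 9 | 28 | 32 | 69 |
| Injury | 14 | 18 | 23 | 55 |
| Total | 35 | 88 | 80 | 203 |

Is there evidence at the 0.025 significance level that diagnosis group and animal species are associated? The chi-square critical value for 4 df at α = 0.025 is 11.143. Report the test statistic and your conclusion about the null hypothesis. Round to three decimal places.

8.498; fail to reject H₀

Grand total N = 203.
Expected counts (row total × column total / N):
  Infectious, Dog: 79×35/203 = 13.6207
  Infectious, Cat: 79×88/203 = 34.2463
  Infectious, Other: 79×80/203 = 31.1330
  Chronic, Dog: 69×35/203 = 11.8966
  Chronic, Cat: 69×88/203 = 29.9113
  Chronic, Other: 69×80/203 = 27.1921
  Injury, Dog: 55×35/203 = 9.4828
  Injury, Cat: 55×88/203 = 23.8424
  Injury, Other: 55×80/203 = 21.6749
Contributions (O − E)²/E:
  (12 − 13.6207)²/13.6207 = 0.1928
  (42 − 34.2463)²/34.2463 = 1.7555
  (25 − 31.1330)²/31.1330 = 1.2082
  (9 − 11.8966)²/11.8966 = 0.7053
  (28 − 29.9113)²/29.9113 = 0.1221
  (32 − 27.1921)²/27.1921 = 0.8501
  (14 − 9.4828)²/9.4828 = 2.1518
  (18 − 23.8424)²/23.8424 = 1.4316
  (23 − 21.6749)²/21.6749 = 0.0810
χ² = 0.1928 + 1.7555 + 1.2082 + 0.7053 + 0.1221 + 0.8501 + 2.1518 + 1.4316 + 0.0810 = 8.498
df = (3−1)(3−1) = 4. Since 8.498 < 11.143, fail to reject the null hypothesis of independence at α = 0.025.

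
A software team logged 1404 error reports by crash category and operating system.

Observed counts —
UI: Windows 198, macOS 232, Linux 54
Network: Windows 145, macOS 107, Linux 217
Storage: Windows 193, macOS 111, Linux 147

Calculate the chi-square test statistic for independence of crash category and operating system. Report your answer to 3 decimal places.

Row totals: 484, 469, 451. Column totals: 536, 450, 418. Grand total N = 1404.
Expected counts (row total × column total / N):
  UI, Windows: 484×536/1404 = 184.7749
  UI, macOS: 484×450/1404 = 155.1282
  UI, Linux: 484×418/1404 = 144.0969
  Network, Windows: 469×536/1404 = 179.0484
  Network, macOS: 469×450/1404 = 150.3205
  Network, Linux: 469×418/1404 = 139.6311
  Storage, Windows: 451×536/1404 = 172.1766
  Storage, macOS: 451×450/1404 = 144.5513
  Storage, Linux: 451×418/1404 = 134.2721
Contributions (O − E)²/E:
  (198 − 184.7749)²/184.7749 = 0.9466
  (232 − 155.1282)²/155.1282 = 38.0928
  (54 − 144.0969)²/144.0969 = 56.3333
  (145 − 179.0484)²/179.0484 = 6.4747
  (107 − 150.3205)²/150.3205 = 12.4844
  (217 − 139.6311)²/139.6311 = 42.8697
  (193 − 172.1766)²/172.1766 = 2.5184
  (111 − 144.5513)²/144.5513 = 7.7875
  (147 − 134.2721)²/134.2721 = 1.2065
χ² = 0.9466 + 38.0928 + 56.3333 + 6.4747 + 12.4844 + 42.8697 + 2.5184 + 7.7875 + 1.2065 = 168.714

168.714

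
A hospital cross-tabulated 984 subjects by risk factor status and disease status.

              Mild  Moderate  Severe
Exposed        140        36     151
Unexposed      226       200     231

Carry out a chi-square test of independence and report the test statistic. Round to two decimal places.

45.36

Row totals: 327, 657. Column totals: 366, 236, 382. Grand total N = 984.
Expected counts (row total × column total / N):
  Exposed, Mild: 327×366/984 = 121.628
  Exposed, Moderate: 327×236/984 = 78.427
  Exposed, Severe: 327×382/984 = 126.945
  Unexposed, Mild: 657×366/984 = 244.372
  Unexposed, Moderate: 657×236/984 = 157.573
  Unexposed, Severe: 657×382/984 = 255.055
Contributions (O − E)²/E:
  (140 − 121.628)²/121.628 = 2.7751
  (36 − 78.427)²/78.427 = 22.9519
  (151 − 126.945)²/126.945 = 4.5582
  (226 − 244.372)²/244.372 = 1.3812
  (200 − 157.573)²/157.573 = 11.4236
  (231 − 255.055)²/255.055 = 2.2687
χ² = 2.7751 + 22.9519 + 4.5582 + 1.3812 + 11.4236 + 2.2687 = 45.36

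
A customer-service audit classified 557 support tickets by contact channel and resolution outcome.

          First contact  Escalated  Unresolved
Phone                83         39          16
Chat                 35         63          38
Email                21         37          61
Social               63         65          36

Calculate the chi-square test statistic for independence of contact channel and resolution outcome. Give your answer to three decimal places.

Row totals: 138, 136, 119, 164. Column totals: 202, 204, 151. Grand total N = 557.
Expected counts (row total × column total / N):
  Phone, First contact: 138×202/557 = 50.0467
  Phone, Escalated: 138×204/557 = 50.5422
  Phone, Unresolved: 138×151/557 = 37.4111
  Chat, First contact: 136×202/557 = 49.3214
  Chat, Escalated: 136×204/557 = 49.8097
  Chat, Unresolved: 136×151/557 = 36.8689
  Email, First contact: 119×202/557 = 43.1562
  Email, Escalated: 119×204/557 = 43.5835
  Email, Unresolved: 119×151/557 = 32.2603
  Social, First contact: 164×202/557 = 59.4758
  Social, Escalated: 164×204/557 = 60.0646
  Social, Unresolved: 164×151/557 = 44.4596
Contributions (O − E)²/E:
  (83 − 50.0467)²/50.0467 = 21.6981
  (39 − 50.5422)²/50.5422 = 2.6359
  (16 − 37.4111)²/37.4111 = 12.2540
  (35 − 49.3214)²/49.3214 = 4.1585
  (63 − 49.8097)²/49.8097 = 3.4930
  (38 − 36.8689)²/36.8689 = 0.0347
  (21 − 43.1562)²/43.1562 = 11.3749
  (37 − 43.5835)²/43.5835 = 0.9945
  (61 − 32.2603)²/32.2603 = 25.6033
  (63 − 59.4758)²/59.4758 = 0.2088
  (65 − 60.0646)²/60.0646 = 0.4055
  (36 − 44.4596)²/44.4596 = 1.6097
χ² = 21.6981 + 2.6359 + 12.2540 + 4.1585 + 3.4930 + 0.0347 + 11.3749 + 0.9945 + 25.6033 + 0.2088 + 0.4055 + 1.6097 = 84.471

84.471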